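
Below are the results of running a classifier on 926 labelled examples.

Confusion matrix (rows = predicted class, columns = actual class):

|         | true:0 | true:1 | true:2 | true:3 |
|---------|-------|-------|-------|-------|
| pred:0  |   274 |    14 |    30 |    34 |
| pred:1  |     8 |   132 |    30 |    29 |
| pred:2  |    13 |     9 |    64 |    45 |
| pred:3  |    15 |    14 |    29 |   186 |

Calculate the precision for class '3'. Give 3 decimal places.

Take TP from the diagonal, FP from the rest of the '3' prediction marginal, FN from the rest of the '3' actual marginal.
precision = TP/(TP+FP).
3: TP=186, FP=15+14+29=58 → 186/244 = 0.7623

0.762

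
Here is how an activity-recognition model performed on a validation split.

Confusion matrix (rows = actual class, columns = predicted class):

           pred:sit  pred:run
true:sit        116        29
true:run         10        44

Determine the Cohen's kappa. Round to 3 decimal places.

0.554

Observed agreement pₒ = trace/N = 160/199 = 0.8040
Expected agreement pₑ = Σ (rowᵢ·colᵢ)/N² = (145·126 + 54·73)/199² = 0.5609
κ = (pₒ − pₑ)/(1 − pₑ) = (0.8040 − 0.5609)/(1 − 0.5609) = 0.554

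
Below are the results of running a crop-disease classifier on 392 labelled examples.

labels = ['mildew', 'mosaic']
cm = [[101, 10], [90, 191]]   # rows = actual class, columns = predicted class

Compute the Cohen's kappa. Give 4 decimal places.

0.4841

Observed agreement pₒ = trace/N = 292/392 = 0.74490
Expected agreement pₑ = Σ (rowᵢ·colᵢ)/N² = (111·191 + 281·201)/392² = 0.50553
κ = (pₒ − pₑ)/(1 − pₑ) = (0.74490 − 0.50553)/(1 − 0.50553) = 0.4841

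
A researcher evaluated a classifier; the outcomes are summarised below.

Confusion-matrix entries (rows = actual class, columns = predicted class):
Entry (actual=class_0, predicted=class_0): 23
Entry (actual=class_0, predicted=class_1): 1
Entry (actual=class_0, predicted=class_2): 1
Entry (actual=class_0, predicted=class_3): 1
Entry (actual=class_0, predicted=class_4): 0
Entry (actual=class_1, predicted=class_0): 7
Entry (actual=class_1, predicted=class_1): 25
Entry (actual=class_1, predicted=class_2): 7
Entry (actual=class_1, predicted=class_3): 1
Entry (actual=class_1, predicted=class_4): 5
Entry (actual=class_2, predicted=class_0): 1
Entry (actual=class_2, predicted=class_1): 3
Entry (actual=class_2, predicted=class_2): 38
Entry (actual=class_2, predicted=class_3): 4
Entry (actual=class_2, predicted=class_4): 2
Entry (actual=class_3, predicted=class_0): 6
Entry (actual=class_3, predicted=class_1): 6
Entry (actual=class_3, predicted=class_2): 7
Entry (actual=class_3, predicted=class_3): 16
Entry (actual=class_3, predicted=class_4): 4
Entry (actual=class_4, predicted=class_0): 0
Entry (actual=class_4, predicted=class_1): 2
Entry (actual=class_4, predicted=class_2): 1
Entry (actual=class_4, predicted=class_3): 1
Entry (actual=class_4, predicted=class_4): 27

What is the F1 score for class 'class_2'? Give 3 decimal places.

One-vs-rest for 'class_2': TP = diagonal; FP = other classes predicted 'class_2'; FN = 'class_2' predicted as other.
F1 score = 2·TP/(2·TP+FP+FN).
class_2: TP=38, FP=1+7+7+1=16, FN=1+3+4+2=10 → 76/102 = 0.7451

0.745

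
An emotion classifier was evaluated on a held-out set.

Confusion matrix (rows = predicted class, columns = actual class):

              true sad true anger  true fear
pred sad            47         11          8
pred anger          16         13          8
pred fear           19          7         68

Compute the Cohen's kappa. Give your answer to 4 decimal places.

Observed agreement pₒ = trace/N = 128/197 = 0.64975
Expected agreement pₑ = Σ (rowᵢ·colᵢ)/N² = (82·66 + 31·37 + 84·94)/197² = 0.37247
κ = (pₒ − pₑ)/(1 − pₑ) = (0.64975 − 0.37247)/(1 − 0.37247) = 0.4419

0.4419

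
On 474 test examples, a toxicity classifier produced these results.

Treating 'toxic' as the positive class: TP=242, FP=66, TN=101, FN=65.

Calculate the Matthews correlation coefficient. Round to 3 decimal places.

MCC = (TP·TN − FP·FN) / √((TP+FP)(TP+FN)(TN+FP)(TN+FN))
Numerator = 242·101 − 66·65 = 20152
Denominator = √(308·307·167·166) = √2621281432 = 51198.4515
MCC = 20152 / 51198.4515 = 0.394

0.394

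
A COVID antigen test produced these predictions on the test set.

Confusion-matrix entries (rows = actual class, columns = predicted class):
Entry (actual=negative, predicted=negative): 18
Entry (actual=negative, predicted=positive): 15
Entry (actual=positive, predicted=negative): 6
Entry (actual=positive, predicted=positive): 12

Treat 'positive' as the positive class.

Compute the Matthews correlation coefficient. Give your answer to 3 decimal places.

0.203

MCC = (TP·TN − FP·FN) / √((TP+FP)(TP+FN)(TN+FP)(TN+FN))
Numerator = 12·18 − 15·6 = 126
Denominator = √(27·18·33·24) = √384912 = 620.4128
MCC = 126 / 620.4128 = 0.203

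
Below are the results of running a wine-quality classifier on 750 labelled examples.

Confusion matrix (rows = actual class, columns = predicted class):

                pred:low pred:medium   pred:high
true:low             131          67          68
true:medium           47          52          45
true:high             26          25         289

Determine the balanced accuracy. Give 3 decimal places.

0.568

Balanced accuracy = mean of per-class recall.
  low: recall = 131/266 = 0.4925
  medium: recall = 52/144 = 0.3611
  high: recall = 289/340 = 0.8500
Mean = (0.4925 + 0.3611 + 0.8500) / 3 = 0.568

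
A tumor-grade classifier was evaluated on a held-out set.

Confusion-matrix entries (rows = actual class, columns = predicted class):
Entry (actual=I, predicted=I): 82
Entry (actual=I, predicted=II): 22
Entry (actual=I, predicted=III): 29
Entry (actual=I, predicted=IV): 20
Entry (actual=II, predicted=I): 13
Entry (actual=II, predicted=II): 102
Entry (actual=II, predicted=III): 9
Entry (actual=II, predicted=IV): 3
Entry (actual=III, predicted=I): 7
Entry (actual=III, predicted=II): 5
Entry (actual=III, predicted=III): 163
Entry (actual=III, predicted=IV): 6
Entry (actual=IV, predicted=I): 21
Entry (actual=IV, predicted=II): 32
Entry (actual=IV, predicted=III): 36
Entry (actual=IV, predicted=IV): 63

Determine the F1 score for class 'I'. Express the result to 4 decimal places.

0.5942

Treat 'I' as positive and all other classes as negative.
F1 score = 2·TP/(2·TP+FP+FN).
I: TP=82, FP=13+7+21=41, FN=22+29+20=71 → 164/276 = 0.59420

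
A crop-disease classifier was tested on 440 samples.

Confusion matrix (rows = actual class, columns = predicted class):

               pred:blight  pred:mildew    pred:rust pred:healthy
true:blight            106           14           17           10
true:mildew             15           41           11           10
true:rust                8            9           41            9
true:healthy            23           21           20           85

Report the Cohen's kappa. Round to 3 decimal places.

Observed agreement pₒ = trace/N = 273/440 = 0.6205
Expected agreement pₑ = Σ (rowᵢ·colᵢ)/N² = (147·152 + 77·85 + 67·89 + 149·114)/440² = 0.2678
κ = (pₒ − pₑ)/(1 − pₑ) = (0.6205 − 0.2678)/(1 − 0.2678) = 0.482

0.482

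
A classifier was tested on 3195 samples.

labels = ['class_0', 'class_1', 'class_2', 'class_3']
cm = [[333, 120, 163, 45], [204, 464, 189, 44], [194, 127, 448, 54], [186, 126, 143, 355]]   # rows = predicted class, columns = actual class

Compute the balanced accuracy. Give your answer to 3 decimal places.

Balanced accuracy = mean of per-class recall.
  class_0: recall = 333/917 = 0.3631
  class_1: recall = 464/837 = 0.5544
  class_2: recall = 448/943 = 0.4751
  class_3: recall = 355/498 = 0.7129
Mean = (0.3631 + 0.5544 + 0.4751 + 0.7129) / 4 = 0.526

0.526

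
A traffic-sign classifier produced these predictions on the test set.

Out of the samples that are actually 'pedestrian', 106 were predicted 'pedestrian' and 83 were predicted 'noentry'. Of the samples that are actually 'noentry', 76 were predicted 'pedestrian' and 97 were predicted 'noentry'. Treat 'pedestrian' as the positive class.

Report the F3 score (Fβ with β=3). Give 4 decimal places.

Fβ = (1+β²)·TP / ((1+β²)·TP + β²·FN + FP), with β²=9
= 10·106 / (10·106 + 9·83 + 76) = 0.5629

0.5629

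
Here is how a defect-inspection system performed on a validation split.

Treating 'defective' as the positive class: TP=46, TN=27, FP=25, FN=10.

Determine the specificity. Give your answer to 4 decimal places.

Specificity = TN/(TN+FP) = 27/(27+25) = 0.5192

0.5192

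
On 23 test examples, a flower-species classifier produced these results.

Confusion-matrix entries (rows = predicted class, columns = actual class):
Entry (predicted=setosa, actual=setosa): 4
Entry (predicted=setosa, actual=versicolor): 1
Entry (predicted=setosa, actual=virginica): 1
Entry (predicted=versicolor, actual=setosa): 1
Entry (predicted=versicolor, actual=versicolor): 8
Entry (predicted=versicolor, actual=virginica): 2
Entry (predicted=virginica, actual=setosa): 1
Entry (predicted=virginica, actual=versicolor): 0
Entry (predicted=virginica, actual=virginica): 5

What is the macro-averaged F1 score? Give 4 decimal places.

Per-class F1 score (2·TP/(2·TP+FP+FN)):
  setosa: TP=4, FP=1+1=2, FN=1+1=2 → 8/12 = 0.66667
  versicolor: TP=8, FP=1+2=3, FN=1+0=1 → 16/20 = 0.80000
  virginica: TP=5, FP=1+0=1, FN=1+2=3 → 10/14 = 0.71429
Macro-F1 score = mean = (0.66667 + 0.80000 + 0.71429) / 3 = 0.7270

0.7270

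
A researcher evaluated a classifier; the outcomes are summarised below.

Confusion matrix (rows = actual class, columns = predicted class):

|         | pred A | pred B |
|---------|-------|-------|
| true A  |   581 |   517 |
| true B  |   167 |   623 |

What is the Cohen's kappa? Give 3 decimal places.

0.299

Observed agreement pₒ = trace/N = 1204/1888 = 0.6377
Expected agreement pₑ = Σ (rowᵢ·colᵢ)/N² = (1098·748 + 790·1140)/1888² = 0.4831
κ = (pₒ − pₑ)/(1 − pₑ) = (0.6377 − 0.4831)/(1 − 0.4831) = 0.299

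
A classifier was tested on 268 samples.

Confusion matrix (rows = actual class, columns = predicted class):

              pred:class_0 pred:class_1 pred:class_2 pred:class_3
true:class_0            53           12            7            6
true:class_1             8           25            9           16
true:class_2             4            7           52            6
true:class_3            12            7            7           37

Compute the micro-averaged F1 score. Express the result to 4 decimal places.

0.6231

Micro-averaging pools counts across classes: ΣTP=167, ΣFP=101, ΣFN=101.
Micro-F1 score = 2·TP/(2·TP+FP+FN) on pooled counts = 0.6231 (equals overall accuracy in single-label multiclass).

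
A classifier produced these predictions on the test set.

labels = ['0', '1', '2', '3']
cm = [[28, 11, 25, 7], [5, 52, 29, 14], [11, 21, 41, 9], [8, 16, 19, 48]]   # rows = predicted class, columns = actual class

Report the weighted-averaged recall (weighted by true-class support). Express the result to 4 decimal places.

0.4913

Per-class recall (TP/(TP+FN)):
  0: TP=28, FN=5+11+8=24 → 28/52 = 0.53846
  1: TP=52, FN=11+21+16=48 → 52/100 = 0.52000
  2: TP=41, FN=25+29+19=73 → 41/114 = 0.35965
  3: TP=48, FN=7+14+9=30 → 48/78 = 0.61538
Weighted-recall = Σ (supportᵢ/N)·recallᵢ with N=344: (52/344)·0.53846 + (100/344)·0.52000 + (114/344)·0.35965 + (78/344)·0.61538 = 0.4913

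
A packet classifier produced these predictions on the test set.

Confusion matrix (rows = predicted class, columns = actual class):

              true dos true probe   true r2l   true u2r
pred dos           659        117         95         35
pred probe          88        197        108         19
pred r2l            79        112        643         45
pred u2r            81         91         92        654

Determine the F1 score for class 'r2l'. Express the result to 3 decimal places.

F1 score = 2·TP/(2·TP+FP+FN).
r2l: TP=643, FP=79+112+45=236, FN=95+108+92=295 → 1286/1817 = 0.7078

0.708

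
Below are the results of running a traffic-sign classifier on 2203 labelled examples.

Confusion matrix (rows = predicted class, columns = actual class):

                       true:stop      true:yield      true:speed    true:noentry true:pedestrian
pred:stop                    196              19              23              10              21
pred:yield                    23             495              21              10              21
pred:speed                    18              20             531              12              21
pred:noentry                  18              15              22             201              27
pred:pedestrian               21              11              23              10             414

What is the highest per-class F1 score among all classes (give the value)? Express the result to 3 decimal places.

Per-class F1 score (2·TP/(2·TP+FP+FN)):
  stop: TP=196, FP=19+23+10+21=73, FN=23+18+18+21=80 → 392/545 = 0.7193
  yield: TP=495, FP=23+21+10+21=75, FN=19+20+15+11=65 → 990/1130 = 0.8761
  speed: TP=531, FP=18+20+12+21=71, FN=23+21+22+23=89 → 1062/1222 = 0.8691
  noentry: TP=201, FP=18+15+22+27=82, FN=10+10+12+10=42 → 402/526 = 0.7643
  pedestrian: TP=414, FP=21+11+23+10=65, FN=21+21+21+27=90 → 828/983 = 0.8423
Highest is class 'yield' with F1 score = 0.876.

0.876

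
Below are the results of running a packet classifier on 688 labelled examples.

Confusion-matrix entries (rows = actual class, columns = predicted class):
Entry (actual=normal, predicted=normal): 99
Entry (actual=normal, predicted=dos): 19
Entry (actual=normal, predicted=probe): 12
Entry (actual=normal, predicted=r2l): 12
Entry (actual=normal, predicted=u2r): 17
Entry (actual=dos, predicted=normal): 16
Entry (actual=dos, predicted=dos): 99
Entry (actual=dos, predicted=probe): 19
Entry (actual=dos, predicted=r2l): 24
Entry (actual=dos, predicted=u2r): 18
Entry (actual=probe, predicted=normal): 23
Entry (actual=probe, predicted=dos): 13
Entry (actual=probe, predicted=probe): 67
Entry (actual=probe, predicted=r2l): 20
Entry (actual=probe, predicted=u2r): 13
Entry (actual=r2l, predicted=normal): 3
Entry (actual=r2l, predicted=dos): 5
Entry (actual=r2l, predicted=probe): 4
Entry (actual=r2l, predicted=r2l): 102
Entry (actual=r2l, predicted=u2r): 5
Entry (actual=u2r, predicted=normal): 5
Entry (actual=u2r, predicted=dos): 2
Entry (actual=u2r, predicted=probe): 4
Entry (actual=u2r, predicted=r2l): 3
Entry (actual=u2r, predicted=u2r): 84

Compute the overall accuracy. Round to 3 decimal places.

0.656

Accuracy = trace / total = (99+99+67+102+84=451) / 688 = 451/688 = 0.656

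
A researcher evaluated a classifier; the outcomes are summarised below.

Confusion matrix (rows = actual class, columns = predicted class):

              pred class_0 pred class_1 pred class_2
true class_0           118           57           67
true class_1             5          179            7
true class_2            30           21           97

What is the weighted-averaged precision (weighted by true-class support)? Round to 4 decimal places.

Per-class precision (TP/(TP+FP)):
  class_0: TP=118, FP=5+30=35 → 118/153 = 0.77124
  class_1: TP=179, FP=57+21=78 → 179/257 = 0.69650
  class_2: TP=97, FP=67+7=74 → 97/171 = 0.56725
Weighted-precision = Σ (supportᵢ/N)·precisionᵢ with N=581: (242/581)·0.77124 + (191/581)·0.69650 + (148/581)·0.56725 = 0.6947

0.6947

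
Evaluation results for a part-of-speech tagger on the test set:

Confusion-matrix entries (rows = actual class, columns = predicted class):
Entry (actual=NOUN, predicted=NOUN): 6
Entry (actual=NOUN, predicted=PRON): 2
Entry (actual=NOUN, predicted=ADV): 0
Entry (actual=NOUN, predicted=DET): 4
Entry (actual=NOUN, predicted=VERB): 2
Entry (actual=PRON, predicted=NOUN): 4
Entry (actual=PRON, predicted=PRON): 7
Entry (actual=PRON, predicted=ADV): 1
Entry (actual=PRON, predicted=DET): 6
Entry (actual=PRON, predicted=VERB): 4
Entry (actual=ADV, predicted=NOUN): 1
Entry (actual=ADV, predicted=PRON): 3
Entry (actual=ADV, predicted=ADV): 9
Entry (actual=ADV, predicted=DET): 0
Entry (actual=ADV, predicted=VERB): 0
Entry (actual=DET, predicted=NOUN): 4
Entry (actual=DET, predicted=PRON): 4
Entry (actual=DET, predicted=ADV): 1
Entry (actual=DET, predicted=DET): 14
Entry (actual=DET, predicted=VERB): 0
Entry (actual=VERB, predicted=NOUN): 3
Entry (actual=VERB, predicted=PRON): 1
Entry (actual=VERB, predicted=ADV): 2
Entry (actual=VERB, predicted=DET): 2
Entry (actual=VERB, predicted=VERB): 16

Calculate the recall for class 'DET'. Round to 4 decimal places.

One-vs-rest for 'DET': TP = diagonal; FP = other classes predicted 'DET'; FN = 'DET' predicted as other.
recall = TP/(TP+FN).
DET: TP=14, FN=4+4+1+0=9 → 14/23 = 0.60870

0.6087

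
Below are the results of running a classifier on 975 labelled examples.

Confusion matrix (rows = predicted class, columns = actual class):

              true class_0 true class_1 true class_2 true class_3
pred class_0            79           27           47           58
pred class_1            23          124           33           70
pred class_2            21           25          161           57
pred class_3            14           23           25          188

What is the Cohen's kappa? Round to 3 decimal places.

Observed agreement pₒ = trace/N = 552/975 = 0.5662
Expected agreement pₑ = Σ (rowᵢ·colᵢ)/N² = (137·211 + 199·250 + 266·264 + 373·250)/975² = 0.2547
κ = (pₒ − pₑ)/(1 − pₑ) = (0.5662 − 0.2547)/(1 − 0.2547) = 0.418

0.418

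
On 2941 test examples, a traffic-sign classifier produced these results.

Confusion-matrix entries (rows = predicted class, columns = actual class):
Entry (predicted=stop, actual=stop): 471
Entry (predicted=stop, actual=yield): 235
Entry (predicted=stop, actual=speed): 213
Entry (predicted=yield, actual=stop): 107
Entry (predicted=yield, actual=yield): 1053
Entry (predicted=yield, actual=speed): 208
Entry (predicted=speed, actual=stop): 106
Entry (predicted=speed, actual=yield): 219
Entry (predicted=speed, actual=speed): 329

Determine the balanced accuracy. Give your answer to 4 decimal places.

0.6087

Balanced accuracy = mean of per-class recall.
  stop: recall = 471/684 = 0.68860
  yield: recall = 1053/1507 = 0.69874
  speed: recall = 329/750 = 0.43867
Mean = (0.68860 + 0.69874 + 0.43867) / 3 = 0.6087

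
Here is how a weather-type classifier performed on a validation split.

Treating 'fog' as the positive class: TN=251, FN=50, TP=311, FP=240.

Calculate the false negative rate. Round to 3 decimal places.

FNR = FN/(FN+TP) = 50/(50+311) = 0.139

0.139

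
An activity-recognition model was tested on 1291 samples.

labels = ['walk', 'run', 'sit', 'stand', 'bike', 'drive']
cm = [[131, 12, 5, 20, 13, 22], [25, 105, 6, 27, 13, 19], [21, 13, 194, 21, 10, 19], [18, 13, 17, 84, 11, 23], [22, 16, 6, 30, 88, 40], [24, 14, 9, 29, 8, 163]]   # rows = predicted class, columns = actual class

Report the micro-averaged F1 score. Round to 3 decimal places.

Micro-averaging pools counts across classes: ΣTP=765, ΣFP=526, ΣFN=526.
Micro-F1 score = 2·TP/(2·TP+FP+FN) on pooled counts = 0.593 (equals overall accuracy in single-label multiclass).

0.593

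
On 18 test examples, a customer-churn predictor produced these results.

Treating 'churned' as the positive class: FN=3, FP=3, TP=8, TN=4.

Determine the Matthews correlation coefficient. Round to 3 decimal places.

0.299

MCC = (TP·TN − FP·FN) / √((TP+FP)(TP+FN)(TN+FP)(TN+FN))
Numerator = 8·4 − 3·3 = 23
Denominator = √(11·11·7·7) = √5929 = 77.0000
MCC = 23 / 77.0000 = 0.299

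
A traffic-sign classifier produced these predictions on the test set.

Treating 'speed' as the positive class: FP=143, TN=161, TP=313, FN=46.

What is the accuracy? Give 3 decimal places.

Accuracy = (TP+TN)/N = (313+161)/663 = 0.715

0.715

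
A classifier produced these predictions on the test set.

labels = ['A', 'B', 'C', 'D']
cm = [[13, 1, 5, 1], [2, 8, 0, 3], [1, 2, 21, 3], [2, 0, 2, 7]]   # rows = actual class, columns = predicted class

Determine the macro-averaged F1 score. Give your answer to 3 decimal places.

Per-class F1 score (2·TP/(2·TP+FP+FN)):
  A: TP=13, FP=2+1+2=5, FN=1+5+1=7 → 26/38 = 0.6842
  B: TP=8, FP=1+2+0=3, FN=2+0+3=5 → 16/24 = 0.6667
  C: TP=21, FP=5+0+2=7, FN=1+2+3=6 → 42/55 = 0.7636
  D: TP=7, FP=1+3+3=7, FN=2+0+2=4 → 14/25 = 0.5600
Macro-F1 score = mean = (0.6842 + 0.6667 + 0.7636 + 0.5600) / 4 = 0.669

0.669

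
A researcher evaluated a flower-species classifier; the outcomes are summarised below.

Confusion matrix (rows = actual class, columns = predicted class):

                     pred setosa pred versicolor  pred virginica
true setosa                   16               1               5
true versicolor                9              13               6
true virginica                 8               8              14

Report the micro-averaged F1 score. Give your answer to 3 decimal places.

Micro-averaging pools counts across classes: ΣTP=43, ΣFP=37, ΣFN=37.
Micro-F1 score = 2·TP/(2·TP+FP+FN) on pooled counts = 0.538 (equals overall accuracy in single-label multiclass).

0.538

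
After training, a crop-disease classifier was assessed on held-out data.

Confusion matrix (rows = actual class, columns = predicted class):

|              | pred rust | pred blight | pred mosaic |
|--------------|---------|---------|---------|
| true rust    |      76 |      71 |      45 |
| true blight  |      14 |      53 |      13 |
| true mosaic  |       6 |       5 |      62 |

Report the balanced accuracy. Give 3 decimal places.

0.636

Balanced accuracy = mean of per-class recall.
  rust: recall = 76/192 = 0.3958
  blight: recall = 53/80 = 0.6625
  mosaic: recall = 62/73 = 0.8493
Mean = (0.3958 + 0.6625 + 0.8493) / 3 = 0.636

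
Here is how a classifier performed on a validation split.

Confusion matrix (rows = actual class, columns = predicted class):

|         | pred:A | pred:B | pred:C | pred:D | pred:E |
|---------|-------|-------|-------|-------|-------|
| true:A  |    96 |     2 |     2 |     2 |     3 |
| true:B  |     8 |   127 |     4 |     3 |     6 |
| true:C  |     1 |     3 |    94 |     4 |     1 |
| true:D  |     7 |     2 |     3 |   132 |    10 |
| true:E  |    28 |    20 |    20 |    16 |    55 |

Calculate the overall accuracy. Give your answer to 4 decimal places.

Accuracy = trace / total = (96+127+94+132+55=504) / 649 = 504/649 = 0.7766

0.7766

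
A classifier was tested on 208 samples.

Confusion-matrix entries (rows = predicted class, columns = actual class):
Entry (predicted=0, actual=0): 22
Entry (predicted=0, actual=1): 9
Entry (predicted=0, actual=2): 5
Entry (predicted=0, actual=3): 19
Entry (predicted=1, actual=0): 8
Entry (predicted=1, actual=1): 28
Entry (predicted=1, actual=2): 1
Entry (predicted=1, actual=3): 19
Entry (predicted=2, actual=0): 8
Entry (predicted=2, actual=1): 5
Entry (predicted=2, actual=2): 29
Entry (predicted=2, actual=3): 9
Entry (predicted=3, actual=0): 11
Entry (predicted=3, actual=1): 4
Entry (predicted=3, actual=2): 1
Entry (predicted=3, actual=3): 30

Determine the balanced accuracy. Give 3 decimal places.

Balanced accuracy = mean of per-class recall.
  0: recall = 22/49 = 0.4490
  1: recall = 28/46 = 0.6087
  2: recall = 29/36 = 0.8056
  3: recall = 30/77 = 0.3896
Mean = (0.4490 + 0.6087 + 0.8056 + 0.3896) / 4 = 0.563

0.563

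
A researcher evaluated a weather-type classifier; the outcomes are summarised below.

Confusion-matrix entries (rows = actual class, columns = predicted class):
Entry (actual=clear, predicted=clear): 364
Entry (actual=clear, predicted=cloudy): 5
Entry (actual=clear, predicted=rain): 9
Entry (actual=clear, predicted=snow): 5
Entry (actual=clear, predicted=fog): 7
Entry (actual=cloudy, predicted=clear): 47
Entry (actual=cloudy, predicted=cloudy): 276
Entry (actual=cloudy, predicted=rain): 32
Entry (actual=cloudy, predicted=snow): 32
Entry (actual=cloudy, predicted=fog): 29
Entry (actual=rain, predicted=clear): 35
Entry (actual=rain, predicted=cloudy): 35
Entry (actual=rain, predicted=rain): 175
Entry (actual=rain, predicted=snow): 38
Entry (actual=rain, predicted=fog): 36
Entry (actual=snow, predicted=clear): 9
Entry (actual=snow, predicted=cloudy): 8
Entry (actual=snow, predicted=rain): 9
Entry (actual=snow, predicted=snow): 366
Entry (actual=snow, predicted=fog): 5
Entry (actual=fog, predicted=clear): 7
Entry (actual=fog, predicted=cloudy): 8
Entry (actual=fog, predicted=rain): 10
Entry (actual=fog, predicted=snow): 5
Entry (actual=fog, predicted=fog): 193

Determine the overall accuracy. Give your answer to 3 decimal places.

Accuracy = trace / total = (364+276+175+366+193=1374) / 1745 = 1374/1745 = 0.787

0.787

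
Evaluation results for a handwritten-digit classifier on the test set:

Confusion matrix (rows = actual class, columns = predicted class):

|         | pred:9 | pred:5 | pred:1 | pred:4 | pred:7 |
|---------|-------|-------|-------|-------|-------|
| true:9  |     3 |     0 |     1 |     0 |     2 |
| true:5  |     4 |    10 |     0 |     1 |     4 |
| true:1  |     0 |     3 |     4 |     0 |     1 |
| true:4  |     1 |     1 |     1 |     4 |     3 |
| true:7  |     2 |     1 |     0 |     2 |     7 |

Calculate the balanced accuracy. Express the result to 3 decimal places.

0.502

Balanced accuracy = mean of per-class recall.
  9: recall = 3/6 = 0.5000
  5: recall = 10/19 = 0.5263
  1: recall = 4/8 = 0.5000
  4: recall = 4/10 = 0.4000
  7: recall = 7/12 = 0.5833
Mean = (0.5000 + 0.5263 + 0.5000 + 0.4000 + 0.5833) / 5 = 0.502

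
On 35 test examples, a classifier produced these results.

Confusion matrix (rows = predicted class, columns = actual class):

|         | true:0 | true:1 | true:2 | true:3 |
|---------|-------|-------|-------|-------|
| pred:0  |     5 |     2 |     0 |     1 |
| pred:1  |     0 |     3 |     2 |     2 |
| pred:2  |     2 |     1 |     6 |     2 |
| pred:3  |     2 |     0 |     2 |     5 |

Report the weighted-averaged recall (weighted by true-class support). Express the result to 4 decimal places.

0.5429

Per-class recall (TP/(TP+FN)):
  0: TP=5, FN=0+2+2=4 → 5/9 = 0.55556
  1: TP=3, FN=2+1+0=3 → 3/6 = 0.50000
  2: TP=6, FN=0+2+2=4 → 6/10 = 0.60000
  3: TP=5, FN=1+2+2=5 → 5/10 = 0.50000
Weighted-recall = Σ (supportᵢ/N)·recallᵢ with N=35: (9/35)·0.55556 + (6/35)·0.50000 + (10/35)·0.60000 + (10/35)·0.50000 = 0.5429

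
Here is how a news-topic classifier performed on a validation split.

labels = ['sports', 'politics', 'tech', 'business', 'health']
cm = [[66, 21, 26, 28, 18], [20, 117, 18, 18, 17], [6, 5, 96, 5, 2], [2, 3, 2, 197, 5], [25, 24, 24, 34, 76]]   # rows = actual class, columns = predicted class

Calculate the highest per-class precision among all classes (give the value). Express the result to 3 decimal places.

Per-class precision (TP/(TP+FP)):
  sports: TP=66, FP=20+6+2+25=53 → 66/119 = 0.5546
  politics: TP=117, FP=21+5+3+24=53 → 117/170 = 0.6882
  tech: TP=96, FP=26+18+2+24=70 → 96/166 = 0.5783
  business: TP=197, FP=28+18+5+34=85 → 197/282 = 0.6986
  health: TP=76, FP=18+17+2+5=42 → 76/118 = 0.6441
Highest is class 'business' with precision = 0.699.

0.699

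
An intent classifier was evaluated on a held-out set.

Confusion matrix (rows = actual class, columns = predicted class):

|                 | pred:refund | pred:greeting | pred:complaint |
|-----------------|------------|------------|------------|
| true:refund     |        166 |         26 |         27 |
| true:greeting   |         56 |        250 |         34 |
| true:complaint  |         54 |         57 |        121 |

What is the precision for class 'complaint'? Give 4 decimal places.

One-vs-rest for 'complaint': TP = diagonal; FP = other classes predicted 'complaint'; FN = 'complaint' predicted as other.
precision = TP/(TP+FP).
complaint: TP=121, FP=27+34=61 → 121/182 = 0.66484

0.6648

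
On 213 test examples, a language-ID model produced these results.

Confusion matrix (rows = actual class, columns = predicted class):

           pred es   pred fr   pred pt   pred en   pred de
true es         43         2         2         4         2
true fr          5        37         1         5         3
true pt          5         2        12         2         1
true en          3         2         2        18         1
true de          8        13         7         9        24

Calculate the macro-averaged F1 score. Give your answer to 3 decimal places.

Per-class F1 score (2·TP/(2·TP+FP+FN)):
  es: TP=43, FP=5+5+3+8=21, FN=2+2+4+2=10 → 86/117 = 0.7350
  fr: TP=37, FP=2+2+2+13=19, FN=5+1+5+3=14 → 74/107 = 0.6916
  pt: TP=12, FP=2+1+2+7=12, FN=5+2+2+1=10 → 24/46 = 0.5217
  en: TP=18, FP=4+5+2+9=20, FN=3+2+2+1=8 → 36/64 = 0.5625
  de: TP=24, FP=2+3+1+1=7, FN=8+13+7+9=37 → 48/92 = 0.5217
Macro-F1 score = mean = (0.7350 + 0.6916 + 0.5217 + 0.5625 + 0.5217) / 5 = 0.607

0.607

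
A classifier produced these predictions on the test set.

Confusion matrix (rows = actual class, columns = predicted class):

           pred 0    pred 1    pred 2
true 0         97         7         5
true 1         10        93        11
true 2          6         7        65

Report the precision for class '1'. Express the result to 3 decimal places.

One-vs-rest for '1': TP = diagonal; FP = other classes predicted '1'; FN = '1' predicted as other.
precision = TP/(TP+FP).
1: TP=93, FP=7+7=14 → 93/107 = 0.8692

0.869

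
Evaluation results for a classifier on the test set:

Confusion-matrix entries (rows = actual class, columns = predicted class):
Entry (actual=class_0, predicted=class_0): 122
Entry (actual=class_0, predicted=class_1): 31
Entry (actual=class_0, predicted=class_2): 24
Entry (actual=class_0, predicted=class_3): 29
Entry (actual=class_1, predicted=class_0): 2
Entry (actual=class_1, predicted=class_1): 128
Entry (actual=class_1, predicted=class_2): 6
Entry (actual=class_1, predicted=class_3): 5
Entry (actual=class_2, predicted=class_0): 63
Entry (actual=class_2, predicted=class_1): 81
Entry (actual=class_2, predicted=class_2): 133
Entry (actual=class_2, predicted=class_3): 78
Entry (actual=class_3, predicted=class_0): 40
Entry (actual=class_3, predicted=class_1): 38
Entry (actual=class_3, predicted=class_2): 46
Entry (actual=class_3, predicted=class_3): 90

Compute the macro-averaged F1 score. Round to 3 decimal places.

0.520

Per-class F1 score (2·TP/(2·TP+FP+FN)):
  class_0: TP=122, FP=2+63+40=105, FN=31+24+29=84 → 244/433 = 0.5635
  class_1: TP=128, FP=31+81+38=150, FN=2+6+5=13 → 256/419 = 0.6110
  class_2: TP=133, FP=24+6+46=76, FN=63+81+78=222 → 266/564 = 0.4716
  class_3: TP=90, FP=29+5+78=112, FN=40+38+46=124 → 180/416 = 0.4327
Macro-F1 score = mean = (0.5635 + 0.6110 + 0.4716 + 0.4327) / 4 = 0.520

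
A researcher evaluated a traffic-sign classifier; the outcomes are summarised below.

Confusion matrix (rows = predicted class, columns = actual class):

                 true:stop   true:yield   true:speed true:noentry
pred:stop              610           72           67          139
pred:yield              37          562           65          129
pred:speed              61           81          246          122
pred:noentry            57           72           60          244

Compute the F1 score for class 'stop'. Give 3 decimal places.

0.738

Treat 'stop' as positive and all other classes as negative.
F1 score = 2·TP/(2·TP+FP+FN).
stop: TP=610, FP=72+67+139=278, FN=37+61+57=155 → 1220/1653 = 0.7381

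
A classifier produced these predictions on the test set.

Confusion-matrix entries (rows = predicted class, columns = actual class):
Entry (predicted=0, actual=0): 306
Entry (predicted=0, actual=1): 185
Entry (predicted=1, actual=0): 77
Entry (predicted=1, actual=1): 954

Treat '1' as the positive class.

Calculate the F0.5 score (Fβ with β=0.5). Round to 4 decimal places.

Fβ = (1+β²)·TP / ((1+β²)·TP + β²·FN + FP), with β²=1/4
= 1.25·954 / (1.25·954 + 0.25·185 + 77) = 0.9063

0.9063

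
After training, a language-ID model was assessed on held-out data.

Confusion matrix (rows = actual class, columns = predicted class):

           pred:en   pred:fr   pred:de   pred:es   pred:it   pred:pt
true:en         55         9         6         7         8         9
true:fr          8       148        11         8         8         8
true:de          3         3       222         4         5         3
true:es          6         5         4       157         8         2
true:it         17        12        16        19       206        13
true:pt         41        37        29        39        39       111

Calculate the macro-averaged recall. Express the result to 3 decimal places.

0.708

Per-class recall (TP/(TP+FN)):
  en: TP=55, FN=9+6+7+8+9=39 → 55/94 = 0.5851
  fr: TP=148, FN=8+11+8+8+8=43 → 148/191 = 0.7749
  de: TP=222, FN=3+3+4+5+3=18 → 222/240 = 0.9250
  es: TP=157, FN=6+5+4+8+2=25 → 157/182 = 0.8626
  it: TP=206, FN=17+12+16+19+13=77 → 206/283 = 0.7279
  pt: TP=111, FN=41+37+29+39+39=185 → 111/296 = 0.3750
Macro-recall = mean = (0.5851 + 0.7749 + 0.9250 + 0.8626 + 0.7279 + 0.3750) / 6 = 0.708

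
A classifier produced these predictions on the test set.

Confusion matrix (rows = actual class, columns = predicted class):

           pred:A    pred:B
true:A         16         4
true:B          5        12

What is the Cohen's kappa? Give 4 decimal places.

Observed agreement pₒ = trace/N = 28/37 = 0.75676
Expected agreement pₑ = Σ (rowᵢ·colᵢ)/N² = (20·21 + 17·16)/37² = 0.50548
κ = (pₒ − pₑ)/(1 − pₑ) = (0.75676 − 0.50548)/(1 − 0.50548) = 0.5081

0.5081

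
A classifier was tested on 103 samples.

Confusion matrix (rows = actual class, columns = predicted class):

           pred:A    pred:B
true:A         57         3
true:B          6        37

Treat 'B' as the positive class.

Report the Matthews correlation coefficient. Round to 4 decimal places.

0.8201

MCC = (TP·TN − FP·FN) / √((TP+FP)(TP+FN)(TN+FP)(TN+FN))
Numerator = 37·57 − 3·6 = 2091
Denominator = √(40·43·60·63) = √6501600 = 2549.8235
MCC = 2091 / 2549.8235 = 0.8201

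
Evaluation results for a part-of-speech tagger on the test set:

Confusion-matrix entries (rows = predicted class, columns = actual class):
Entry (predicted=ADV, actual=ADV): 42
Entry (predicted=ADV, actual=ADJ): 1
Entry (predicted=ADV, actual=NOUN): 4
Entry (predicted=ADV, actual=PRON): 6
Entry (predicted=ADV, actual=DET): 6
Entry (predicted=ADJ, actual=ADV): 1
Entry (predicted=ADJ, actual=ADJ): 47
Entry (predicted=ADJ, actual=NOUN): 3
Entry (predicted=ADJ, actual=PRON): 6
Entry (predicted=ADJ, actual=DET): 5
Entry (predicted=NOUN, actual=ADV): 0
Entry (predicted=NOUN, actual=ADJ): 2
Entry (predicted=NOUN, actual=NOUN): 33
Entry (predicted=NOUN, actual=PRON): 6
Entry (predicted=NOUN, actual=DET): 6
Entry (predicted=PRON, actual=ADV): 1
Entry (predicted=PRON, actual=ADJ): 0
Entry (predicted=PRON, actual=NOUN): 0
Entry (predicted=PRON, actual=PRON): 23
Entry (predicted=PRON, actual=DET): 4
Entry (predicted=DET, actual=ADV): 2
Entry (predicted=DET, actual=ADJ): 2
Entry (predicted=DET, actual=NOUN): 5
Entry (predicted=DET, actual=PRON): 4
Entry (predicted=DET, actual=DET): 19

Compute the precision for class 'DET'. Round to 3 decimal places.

0.594

precision = TP/(TP+FP).
DET: TP=19, FP=2+2+5+4=13 → 19/32 = 0.5938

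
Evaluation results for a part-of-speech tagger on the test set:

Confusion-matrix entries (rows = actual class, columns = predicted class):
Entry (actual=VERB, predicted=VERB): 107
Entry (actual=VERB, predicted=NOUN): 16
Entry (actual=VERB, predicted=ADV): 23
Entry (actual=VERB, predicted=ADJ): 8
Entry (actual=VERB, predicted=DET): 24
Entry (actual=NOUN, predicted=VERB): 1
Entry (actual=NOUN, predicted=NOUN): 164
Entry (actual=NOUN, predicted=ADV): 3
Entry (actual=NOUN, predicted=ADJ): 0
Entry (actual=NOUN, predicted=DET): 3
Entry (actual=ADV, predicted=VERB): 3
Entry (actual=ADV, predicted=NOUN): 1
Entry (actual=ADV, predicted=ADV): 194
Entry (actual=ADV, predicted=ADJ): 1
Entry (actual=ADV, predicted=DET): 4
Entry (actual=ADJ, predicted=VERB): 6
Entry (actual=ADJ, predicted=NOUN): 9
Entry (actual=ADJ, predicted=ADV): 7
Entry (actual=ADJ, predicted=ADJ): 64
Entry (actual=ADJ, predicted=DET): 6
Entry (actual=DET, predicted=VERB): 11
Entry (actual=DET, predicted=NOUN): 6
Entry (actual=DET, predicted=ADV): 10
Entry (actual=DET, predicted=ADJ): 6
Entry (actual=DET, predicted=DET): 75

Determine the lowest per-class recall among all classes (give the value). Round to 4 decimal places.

0.6011

Per-class recall (TP/(TP+FN)):
  VERB: TP=107, FN=16+23+8+24=71 → 107/178 = 0.60112
  NOUN: TP=164, FN=1+3+0+3=7 → 164/171 = 0.95906
  ADV: TP=194, FN=3+1+1+4=9 → 194/203 = 0.95567
  ADJ: TP=64, FN=6+9+7+6=28 → 64/92 = 0.69565
  DET: TP=75, FN=11+6+10+6=33 → 75/108 = 0.69444
Lowest is class 'VERB' with recall = 0.6011.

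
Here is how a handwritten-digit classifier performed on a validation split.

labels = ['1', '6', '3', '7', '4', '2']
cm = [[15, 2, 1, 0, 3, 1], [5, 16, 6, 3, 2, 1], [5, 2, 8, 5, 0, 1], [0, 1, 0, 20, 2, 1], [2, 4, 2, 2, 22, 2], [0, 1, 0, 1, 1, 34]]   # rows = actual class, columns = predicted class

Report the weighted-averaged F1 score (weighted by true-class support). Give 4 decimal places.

Per-class F1 score (2·TP/(2·TP+FP+FN)):
  1: TP=15, FP=5+5+0+2+0=12, FN=2+1+0+3+1=7 → 30/49 = 0.61224
  6: TP=16, FP=2+2+1+4+1=10, FN=5+6+3+2+1=17 → 32/59 = 0.54237
  3: TP=8, FP=1+6+0+2+0=9, FN=5+2+5+0+1=13 → 16/38 = 0.42105
  7: TP=20, FP=0+3+5+2+1=11, FN=0+1+0+2+1=4 → 40/55 = 0.72727
  4: TP=22, FP=3+2+0+2+1=8, FN=2+4+2+2+2=12 → 44/64 = 0.68750
  2: TP=34, FP=1+1+1+1+2=6, FN=0+1+0+1+1=3 → 68/77 = 0.88312
Weighted-F1 score = Σ (supportᵢ/N)·F1 scoreᵢ with N=171: (22/171)·0.61224 + (33/171)·0.54237 + (21/171)·0.42105 + (24/171)·0.72727 + (34/171)·0.68750 + (37/171)·0.88312 = 0.6650

0.6650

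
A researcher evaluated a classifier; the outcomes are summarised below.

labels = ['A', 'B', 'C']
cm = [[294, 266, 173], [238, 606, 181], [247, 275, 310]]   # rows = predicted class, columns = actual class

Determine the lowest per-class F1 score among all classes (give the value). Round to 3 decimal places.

0.389

Per-class F1 score (2·TP/(2·TP+FP+FN)):
  A: TP=294, FP=266+173=439, FN=238+247=485 → 588/1512 = 0.3889
  B: TP=606, FP=238+181=419, FN=266+275=541 → 1212/2172 = 0.5580
  C: TP=310, FP=247+275=522, FN=173+181=354 → 620/1496 = 0.4144
Lowest is class 'A' with F1 score = 0.389.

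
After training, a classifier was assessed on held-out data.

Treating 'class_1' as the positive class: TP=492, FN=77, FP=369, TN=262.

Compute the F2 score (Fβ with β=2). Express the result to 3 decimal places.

0.784

Fβ = (1+β²)·TP / ((1+β²)·TP + β²·FN + FP), with β²=4
= 5·492 / (5·492 + 4·77 + 369) = 0.784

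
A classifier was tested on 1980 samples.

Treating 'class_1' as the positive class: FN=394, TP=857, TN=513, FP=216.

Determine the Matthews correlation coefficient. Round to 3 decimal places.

MCC = (TP·TN − FP·FN) / √((TP+FP)(TP+FN)(TN+FP)(TN+FN))
Numerator = 857·513 − 216·394 = 354537
Denominator = √(1073·1251·729·907) = √887547994569 = 942097.6566
MCC = 354537 / 942097.6566 = 0.376

0.376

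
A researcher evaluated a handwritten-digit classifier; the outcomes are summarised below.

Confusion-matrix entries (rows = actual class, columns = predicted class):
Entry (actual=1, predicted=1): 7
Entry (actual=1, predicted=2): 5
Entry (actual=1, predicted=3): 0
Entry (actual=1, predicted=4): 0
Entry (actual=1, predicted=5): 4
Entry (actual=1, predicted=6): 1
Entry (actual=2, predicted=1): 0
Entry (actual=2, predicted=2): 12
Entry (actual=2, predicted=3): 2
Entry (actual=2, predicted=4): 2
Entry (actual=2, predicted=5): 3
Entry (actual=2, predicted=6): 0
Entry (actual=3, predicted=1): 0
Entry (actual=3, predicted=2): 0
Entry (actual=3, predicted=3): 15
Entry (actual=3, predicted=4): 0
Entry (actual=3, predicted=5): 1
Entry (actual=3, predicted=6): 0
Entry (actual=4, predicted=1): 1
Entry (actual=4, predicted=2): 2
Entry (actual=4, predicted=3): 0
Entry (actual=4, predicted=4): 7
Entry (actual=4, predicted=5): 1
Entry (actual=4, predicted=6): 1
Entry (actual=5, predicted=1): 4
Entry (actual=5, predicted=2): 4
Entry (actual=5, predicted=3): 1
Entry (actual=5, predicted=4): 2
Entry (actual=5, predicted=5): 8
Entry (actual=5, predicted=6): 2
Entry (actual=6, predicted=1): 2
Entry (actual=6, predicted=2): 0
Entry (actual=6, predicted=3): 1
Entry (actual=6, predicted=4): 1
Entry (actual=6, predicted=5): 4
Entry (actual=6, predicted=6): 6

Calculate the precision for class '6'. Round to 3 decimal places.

0.600

precision = TP/(TP+FP).
6: TP=6, FP=1+0+0+1+2=4 → 6/10 = 0.6000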